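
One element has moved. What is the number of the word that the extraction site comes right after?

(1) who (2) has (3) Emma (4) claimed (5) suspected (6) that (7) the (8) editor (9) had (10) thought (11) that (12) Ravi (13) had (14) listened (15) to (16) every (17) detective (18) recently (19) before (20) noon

The displaced element is "who" (word 1).
It is linked across 1 clause boundary (Ø).
It functions as the subject of "suspected", so the gap sits immediately after word 4 ("claimed").
Base order: Emma has claimed that who suspected that the editor had thought that Ravi had listened to every detective recently before noon.

4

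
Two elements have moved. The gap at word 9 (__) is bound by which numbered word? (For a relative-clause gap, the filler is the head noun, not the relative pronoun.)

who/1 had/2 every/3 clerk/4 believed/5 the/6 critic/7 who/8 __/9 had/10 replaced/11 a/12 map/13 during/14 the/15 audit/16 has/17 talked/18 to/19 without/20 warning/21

The marked gap is inside the relative clause, the subject of "replaced".
Its filler is the head noun "critic" (via "who"), at word 7.
(The other dependency links word 1 to a gap after word 19.)

7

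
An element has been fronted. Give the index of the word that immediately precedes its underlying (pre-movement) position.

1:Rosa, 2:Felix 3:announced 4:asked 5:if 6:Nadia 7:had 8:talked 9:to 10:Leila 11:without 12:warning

3

The displaced element is "Rosa" (word 1).
It is linked across 1 clause boundary (Ø).
It functions as the subject of "asked", so the gap sits immediately after word 3 ("announced").
Base order: Felix announced Rosa asked if Nadia had talked to Leila without warning.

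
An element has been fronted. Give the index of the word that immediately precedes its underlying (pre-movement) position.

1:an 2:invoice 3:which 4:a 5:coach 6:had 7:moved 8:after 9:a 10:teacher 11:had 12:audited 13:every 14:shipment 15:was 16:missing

7

The displaced element is "an invoice" (word 2).
It functions as the direct object of "moved", so the gap sits immediately after word 7 ("moved").
Base order: A coach had moved an invoice after a teacher had audited every shipment.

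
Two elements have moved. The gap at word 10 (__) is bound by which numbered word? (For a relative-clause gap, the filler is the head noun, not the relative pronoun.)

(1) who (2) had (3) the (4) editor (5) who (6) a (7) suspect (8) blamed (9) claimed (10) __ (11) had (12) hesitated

1

The marked gap is the subject of "hesitated".
Its filler is the fronted wh-phrase "who", at word 1.
(The other dependency links word 4 to a gap after word 8.)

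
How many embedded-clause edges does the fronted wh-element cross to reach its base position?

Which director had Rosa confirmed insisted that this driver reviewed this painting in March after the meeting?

"which director" is extracted from the subject of "insisted".
Boundaries crossed, outermost first: [Ø] — 1 in total.

1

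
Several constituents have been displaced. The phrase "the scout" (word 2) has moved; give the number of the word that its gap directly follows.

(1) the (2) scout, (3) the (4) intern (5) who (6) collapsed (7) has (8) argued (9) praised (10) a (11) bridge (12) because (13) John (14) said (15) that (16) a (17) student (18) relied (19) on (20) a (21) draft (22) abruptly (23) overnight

8

The displaced element is "the scout" (word 2).
It is linked across 1 clause boundary (Ø).
It functions as the subject of "praised", so the gap sits immediately after word 8 ("argued").
Base order: The intern who collapsed has argued that the scout praised a bridge because John said that a student relied on a draft abruptly overnight.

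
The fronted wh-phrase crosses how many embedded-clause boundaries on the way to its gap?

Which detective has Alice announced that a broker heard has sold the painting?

"which detective" is extracted from the subject of "sold".
Boundaries crossed, outermost first: [that], [Ø] — 2 in total.

2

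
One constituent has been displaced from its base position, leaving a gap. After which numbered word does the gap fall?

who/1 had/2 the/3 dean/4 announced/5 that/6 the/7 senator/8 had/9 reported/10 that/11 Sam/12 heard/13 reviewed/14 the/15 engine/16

13

The displaced element is "who" (word 1).
It is linked across 3 clause boundaries (that → that → Ø).
It functions as the subject of "reviewed", so the gap sits immediately after word 13 ("heard").
Base order: The dean had announced that the senator had reported that Sam heard who reviewed the engine.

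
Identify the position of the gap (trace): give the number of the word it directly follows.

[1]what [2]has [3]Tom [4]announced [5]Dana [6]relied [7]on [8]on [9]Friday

The displaced element is "what" (word 1).
It is linked across 1 clause boundary (Ø).
It functions as the object of the preposition "on" of "relied", so the gap sits immediately after word 7 ("on").
Base order: Tom has announced Dana relied on what on Friday.

7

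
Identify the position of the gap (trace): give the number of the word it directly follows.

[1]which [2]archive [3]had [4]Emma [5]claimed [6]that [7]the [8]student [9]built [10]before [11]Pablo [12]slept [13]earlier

9

The displaced element is "which archive" (word 2).
It is linked across 1 clause boundary (that).
It functions as the direct object of "built", so the gap sits immediately after word 9 ("built").
Base order: Emma had claimed that the student built which archive before Pablo slept earlier.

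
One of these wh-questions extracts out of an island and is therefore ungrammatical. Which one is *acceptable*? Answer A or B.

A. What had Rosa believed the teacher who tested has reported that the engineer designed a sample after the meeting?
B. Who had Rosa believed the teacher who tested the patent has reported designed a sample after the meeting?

B

In A, the wh-phrase is extracted from inside a complex-NP island (relative clause) (introduced by "who"), which blocks movement.
In B, the extraction path crosses only that-complement boundaries, which are transparent.
So B is grammatical.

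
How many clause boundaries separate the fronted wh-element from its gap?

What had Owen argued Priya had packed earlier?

"what" is extracted from the object of "packed".
Boundaries crossed, outermost first: [Ø] — 1 in total.

1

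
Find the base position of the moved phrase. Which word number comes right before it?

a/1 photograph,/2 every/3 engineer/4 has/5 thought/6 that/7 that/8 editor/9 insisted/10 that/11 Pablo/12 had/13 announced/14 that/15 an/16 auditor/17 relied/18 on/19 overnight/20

19

The displaced element is "a photograph" (word 2).
It is linked across 3 clause boundaries (that → that → that).
It functions as the object of the preposition "on" of "relied", so the gap sits immediately after word 19 ("on").
Base order: Every engineer has thought that that editor insisted that Pablo had announced that an auditor relied on a photograph overnight.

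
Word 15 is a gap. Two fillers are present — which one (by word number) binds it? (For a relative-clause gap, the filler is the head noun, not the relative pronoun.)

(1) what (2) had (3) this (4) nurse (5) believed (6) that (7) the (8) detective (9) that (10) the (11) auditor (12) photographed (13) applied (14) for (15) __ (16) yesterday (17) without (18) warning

The marked gap is the object of the preposition "for" of "applied".
Its filler is the fronted wh-phrase "what", at word 1.
(The other dependency links word 8 to a gap after word 12.)

1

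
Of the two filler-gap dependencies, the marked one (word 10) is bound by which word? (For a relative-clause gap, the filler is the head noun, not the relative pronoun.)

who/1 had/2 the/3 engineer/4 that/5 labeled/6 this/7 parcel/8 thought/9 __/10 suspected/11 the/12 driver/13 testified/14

The marked gap is the subject of "suspected".
Its filler is the fronted wh-phrase "who", at word 1.
(The other dependency links word 4 to a gap after word 5.)

1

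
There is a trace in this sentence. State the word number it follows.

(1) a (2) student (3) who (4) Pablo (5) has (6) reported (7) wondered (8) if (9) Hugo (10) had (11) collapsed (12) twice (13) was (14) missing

The displaced element is "a student" (word 2).
It is linked across 1 clause boundary (Ø).
It functions as the subject of "wondered", so the gap sits immediately after word 6 ("reported").
Base order: Pablo has reported that a student wondered if Hugo had collapsed twice.

6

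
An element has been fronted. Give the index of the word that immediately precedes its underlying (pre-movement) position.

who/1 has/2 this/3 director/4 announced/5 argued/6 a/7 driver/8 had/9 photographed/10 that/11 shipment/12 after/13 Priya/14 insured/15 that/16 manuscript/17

The displaced element is "who" (word 1).
It is linked across 1 clause boundary (Ø).
It functions as the subject of "argued", so the gap sits immediately after word 5 ("announced").
Base order: This director has announced who argued a driver had photographed that shipment after Priya insured that manuscript.

5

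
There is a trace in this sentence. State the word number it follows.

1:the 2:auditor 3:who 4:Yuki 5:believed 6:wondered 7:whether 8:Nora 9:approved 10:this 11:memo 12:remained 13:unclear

5

The displaced element is "the auditor" (word 2).
It is linked across 1 clause boundary (Ø).
It functions as the subject of "wondered", so the gap sits immediately after word 5 ("believed").
Base order: Yuki believed the auditor wondered whether Nora approved this memo.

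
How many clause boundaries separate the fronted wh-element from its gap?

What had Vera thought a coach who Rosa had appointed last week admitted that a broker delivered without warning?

"what" is extracted from the object of "delivered".
Boundaries crossed, outermost first: [Ø], [that] — 2 in total.

2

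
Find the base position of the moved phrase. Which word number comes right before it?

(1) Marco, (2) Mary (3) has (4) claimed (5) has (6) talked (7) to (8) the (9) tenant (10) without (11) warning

4

The displaced element is "Marco" (word 1).
It is linked across 1 clause boundary (Ø).
It functions as the subject of "talked", so the gap sits immediately after word 4 ("claimed").
Base order: Mary has claimed that Marco has talked to the tenant without warning.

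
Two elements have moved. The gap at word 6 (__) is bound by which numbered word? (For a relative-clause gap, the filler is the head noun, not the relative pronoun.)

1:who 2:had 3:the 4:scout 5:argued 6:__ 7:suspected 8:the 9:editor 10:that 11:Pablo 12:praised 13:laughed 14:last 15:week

1

The marked gap is the subject of "suspected".
Its filler is the fronted wh-phrase "who", at word 1.
(The other dependency links word 9 to a gap after word 12.)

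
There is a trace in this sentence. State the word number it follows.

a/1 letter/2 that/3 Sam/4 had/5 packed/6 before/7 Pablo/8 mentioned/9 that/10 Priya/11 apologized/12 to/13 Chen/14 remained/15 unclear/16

The displaced element is "a letter" (word 2).
It functions as the direct object of "packed", so the gap sits immediately after word 6 ("packed").
Base order: Sam had packed a letter before Pablo mentioned that Priya apologized to Chen.

6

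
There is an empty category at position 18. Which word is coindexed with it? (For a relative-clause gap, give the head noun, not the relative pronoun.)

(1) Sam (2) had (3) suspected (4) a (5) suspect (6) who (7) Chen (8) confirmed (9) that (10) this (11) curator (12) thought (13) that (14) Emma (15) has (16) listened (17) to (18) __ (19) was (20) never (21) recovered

The gap at 18 is the prepositional object of "listened", inside a relative clause.
The relative pronoun is "who" (word 6); it is bound by the head noun immediately before it.
Its filler is the head noun "suspect", at word 5.

5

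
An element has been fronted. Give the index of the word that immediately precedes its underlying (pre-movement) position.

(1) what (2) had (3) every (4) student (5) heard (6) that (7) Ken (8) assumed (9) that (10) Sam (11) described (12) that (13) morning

11

The displaced element is "what" (word 1).
It is linked across 2 clause boundaries (that → that).
It functions as the direct object of "described", so the gap sits immediately after word 11 ("described").
Base order: Every student had heard that Ken assumed that Sam described what that morning.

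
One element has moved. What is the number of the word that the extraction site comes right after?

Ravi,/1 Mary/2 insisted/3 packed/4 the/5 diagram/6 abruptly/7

The displaced element is "Ravi" (word 1).
It is linked across 1 clause boundary (Ø).
It functions as the subject of "packed", so the gap sits immediately after word 3 ("insisted").
Base order: Mary insisted that Ravi packed the diagram abruptly.

3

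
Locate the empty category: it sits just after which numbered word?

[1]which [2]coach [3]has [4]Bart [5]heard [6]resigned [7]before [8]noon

5

The displaced element is "which coach" (word 2).
It is linked across 1 clause boundary (Ø).
It functions as the subject of "resigned", so the gap sits immediately after word 5 ("heard").
Base order: Bart has heard that which coach resigned before noon.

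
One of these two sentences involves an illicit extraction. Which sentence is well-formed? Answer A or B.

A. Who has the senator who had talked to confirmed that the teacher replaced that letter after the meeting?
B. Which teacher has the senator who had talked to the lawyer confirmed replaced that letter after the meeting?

B

In A, the wh-phrase is extracted from inside a complex-NP island (relative clause) (introduced by "who"), which blocks movement.
In B, the extraction path crosses only that-complement boundaries, which are transparent.
So B is grammatical.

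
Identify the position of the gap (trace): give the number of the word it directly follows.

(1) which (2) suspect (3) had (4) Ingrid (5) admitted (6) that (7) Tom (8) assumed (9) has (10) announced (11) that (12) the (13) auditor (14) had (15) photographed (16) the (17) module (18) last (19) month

8

The displaced element is "which suspect" (word 2).
It is linked across 2 clause boundaries (that → Ø).
It functions as the subject of "announced", so the gap sits immediately after word 8 ("assumed").
Base order: Ingrid had admitted that Tom assumed that which suspect has announced that the auditor had photographed the module last month.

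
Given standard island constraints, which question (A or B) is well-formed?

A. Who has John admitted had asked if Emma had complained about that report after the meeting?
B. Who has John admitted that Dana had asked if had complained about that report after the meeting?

In B, the wh-phrase is extracted from inside a wh-island (introduced by "if"), which blocks movement.
In A, the extraction path crosses only that-complement boundaries, which are transparent.
So A is grammatical.

A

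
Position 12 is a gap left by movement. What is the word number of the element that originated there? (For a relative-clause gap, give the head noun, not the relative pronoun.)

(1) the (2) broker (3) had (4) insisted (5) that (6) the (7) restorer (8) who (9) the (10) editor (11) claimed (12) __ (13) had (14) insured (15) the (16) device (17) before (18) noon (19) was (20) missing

7

The gap at 12 is the subject of "insured", inside a relative clause.
The relative pronoun is "who" (word 8); it is bound by the head noun immediately before it.
Its filler is the head noun "restorer", at word 7.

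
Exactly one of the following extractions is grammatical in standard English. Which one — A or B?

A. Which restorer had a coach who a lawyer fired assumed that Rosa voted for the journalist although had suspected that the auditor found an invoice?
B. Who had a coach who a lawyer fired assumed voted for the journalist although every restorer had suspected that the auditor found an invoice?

In A, the wh-phrase is extracted from inside an adjunct island (introduced by "although"), which blocks movement.
In B, the extraction path crosses only that-complement boundaries, which are transparent.
So B is grammatical.

B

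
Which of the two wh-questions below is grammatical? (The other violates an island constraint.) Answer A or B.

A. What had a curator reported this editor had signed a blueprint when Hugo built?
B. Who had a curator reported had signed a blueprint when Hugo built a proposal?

In A, the wh-phrase is extracted from inside an adjunct island (introduced by "when"), which blocks movement.
In B, the extraction path crosses only that-complement boundaries, which are transparent.
So B is grammatical.

B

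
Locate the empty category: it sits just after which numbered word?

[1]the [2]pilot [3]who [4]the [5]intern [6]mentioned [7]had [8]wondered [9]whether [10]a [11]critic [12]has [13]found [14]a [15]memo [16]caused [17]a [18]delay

The displaced element is "the pilot" (word 2).
It is linked across 1 clause boundary (Ø).
It functions as the subject of "wondered", so the gap sits immediately after word 6 ("mentioned").
Base order: The intern mentioned the pilot had wondered whether a critic has found a memo.

6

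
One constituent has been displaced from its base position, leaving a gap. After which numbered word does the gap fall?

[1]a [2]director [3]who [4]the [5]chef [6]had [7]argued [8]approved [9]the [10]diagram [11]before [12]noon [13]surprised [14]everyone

7

The displaced element is "a director" (word 2).
It is linked across 1 clause boundary (Ø).
It functions as the subject of "approved", so the gap sits immediately after word 7 ("argued").
Base order: The chef had argued that a director approved the diagram before noon.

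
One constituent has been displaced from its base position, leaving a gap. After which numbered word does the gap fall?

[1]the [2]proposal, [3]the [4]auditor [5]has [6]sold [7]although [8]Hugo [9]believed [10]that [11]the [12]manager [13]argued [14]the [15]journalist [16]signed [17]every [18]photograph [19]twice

The displaced element is "the proposal" (word 2).
It functions as the direct object of "sold", so the gap sits immediately after word 6 ("sold").
Base order: The auditor has sold the proposal although Hugo believed that the manager argued the journalist signed every photograph twice.

6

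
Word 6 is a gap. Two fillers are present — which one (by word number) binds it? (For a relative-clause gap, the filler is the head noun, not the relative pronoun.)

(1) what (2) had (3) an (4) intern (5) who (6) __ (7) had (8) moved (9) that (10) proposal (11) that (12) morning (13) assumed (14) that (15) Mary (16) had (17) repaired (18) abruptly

The marked gap is inside the relative clause, the subject of "moved".
Its filler is the head noun "intern" (via "who"), at word 4.
(The other dependency links word 1 to a gap after word 17.)

4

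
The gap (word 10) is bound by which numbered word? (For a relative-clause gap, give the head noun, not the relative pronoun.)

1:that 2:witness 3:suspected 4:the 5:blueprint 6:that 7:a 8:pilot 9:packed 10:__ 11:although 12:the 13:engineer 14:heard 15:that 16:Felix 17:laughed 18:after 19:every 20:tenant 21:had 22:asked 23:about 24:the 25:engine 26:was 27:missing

5

The gap at 10 is the object of "packed", inside a relative clause.
The relative pronoun is "that" (word 6); it is bound by the head noun immediately before it.
Its filler is the head noun "blueprint", at word 5.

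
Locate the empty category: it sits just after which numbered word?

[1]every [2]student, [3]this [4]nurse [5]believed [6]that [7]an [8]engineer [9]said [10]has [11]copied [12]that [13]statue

9

The displaced element is "every student" (word 2).
It is linked across 2 clause boundaries (that → Ø).
It functions as the subject of "copied", so the gap sits immediately after word 9 ("said").
Base order: This nurse believed that an engineer said every student has copied that statue.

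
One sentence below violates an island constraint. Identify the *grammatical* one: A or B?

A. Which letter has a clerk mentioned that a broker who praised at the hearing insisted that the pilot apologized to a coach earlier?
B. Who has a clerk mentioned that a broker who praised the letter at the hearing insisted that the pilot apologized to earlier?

B

In A, the wh-phrase is extracted from inside a complex-NP island (relative clause) (introduced by "who"), which blocks movement.
In B, the extraction path crosses only that-complement boundaries, which are transparent.
So B is grammatical.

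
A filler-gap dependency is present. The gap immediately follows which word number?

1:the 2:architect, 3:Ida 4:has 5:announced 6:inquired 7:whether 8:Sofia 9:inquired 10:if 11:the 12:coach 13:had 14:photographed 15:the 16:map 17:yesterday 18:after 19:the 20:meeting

5

The displaced element is "the architect" (word 2).
It is linked across 1 clause boundary (Ø).
It functions as the subject of "inquired", so the gap sits immediately after word 5 ("announced").
Base order: Ida has announced that the architect inquired whether Sofia inquired if the coach had photographed the map yesterday after the meeting.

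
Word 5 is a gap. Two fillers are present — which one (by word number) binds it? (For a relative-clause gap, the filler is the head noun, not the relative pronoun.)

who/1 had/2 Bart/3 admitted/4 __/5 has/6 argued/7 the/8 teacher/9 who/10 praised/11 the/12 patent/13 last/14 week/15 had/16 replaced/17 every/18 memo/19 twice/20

1

The marked gap is the subject of "argued".
Its filler is the fronted wh-phrase "who", at word 1.
(The other dependency links word 9 to a gap after word 10.)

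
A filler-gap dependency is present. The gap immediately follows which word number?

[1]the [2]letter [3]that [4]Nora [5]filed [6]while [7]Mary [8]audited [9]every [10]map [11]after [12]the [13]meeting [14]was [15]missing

5

The displaced element is "the letter" (word 2).
It functions as the direct object of "filed", so the gap sits immediately after word 5 ("filed").
Base order: Nora filed the letter while Mary audited every map after the meeting.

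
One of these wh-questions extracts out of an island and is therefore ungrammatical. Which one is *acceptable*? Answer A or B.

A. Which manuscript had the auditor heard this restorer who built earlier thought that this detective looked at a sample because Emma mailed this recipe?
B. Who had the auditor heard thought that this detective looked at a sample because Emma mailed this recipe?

In A, the wh-phrase is extracted from inside a complex-NP island (relative clause) (introduced by "who"), which blocks movement.
In B, the extraction path crosses only that-complement boundaries, which are transparent.
So B is grammatical.

B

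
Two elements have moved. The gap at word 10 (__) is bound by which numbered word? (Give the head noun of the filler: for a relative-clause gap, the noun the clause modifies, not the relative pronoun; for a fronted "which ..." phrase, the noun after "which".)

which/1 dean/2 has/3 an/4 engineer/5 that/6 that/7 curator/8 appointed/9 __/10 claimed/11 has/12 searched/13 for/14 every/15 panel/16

5

The marked gap is inside the relative clause, the direct object of "appointed".
Its filler is the head noun "engineer" (via "that"), at word 5.
(The other dependency links word 2 to a gap after word 11.)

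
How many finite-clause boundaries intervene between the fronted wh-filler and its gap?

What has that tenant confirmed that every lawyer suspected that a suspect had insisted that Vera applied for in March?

"what" is extracted from the PP object of "applied".
Boundaries crossed, outermost first: [that], [that], [that] — 3 in total.

3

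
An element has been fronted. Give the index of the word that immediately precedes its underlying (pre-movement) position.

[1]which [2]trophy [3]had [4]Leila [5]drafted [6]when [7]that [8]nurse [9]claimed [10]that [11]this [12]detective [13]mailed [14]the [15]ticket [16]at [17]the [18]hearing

The displaced element is "which trophy" (word 2).
It functions as the direct object of "drafted", so the gap sits immediately after word 5 ("drafted").
Base order: Leila had drafted which trophy when that nurse claimed that this detective mailed the ticket at the hearing.

5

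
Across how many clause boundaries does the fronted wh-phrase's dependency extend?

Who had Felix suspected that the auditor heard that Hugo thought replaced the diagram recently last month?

"who" is extracted from the subject of "replaced".
Boundaries crossed, outermost first: [that], [that], [Ø] — 3 in total.

3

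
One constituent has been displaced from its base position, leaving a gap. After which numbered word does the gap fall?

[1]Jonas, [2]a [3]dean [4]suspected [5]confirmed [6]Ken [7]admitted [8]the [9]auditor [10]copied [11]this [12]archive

The displaced element is "Jonas" (word 1).
It is linked across 1 clause boundary (Ø).
It functions as the subject of "confirmed", so the gap sits immediately after word 4 ("suspected").
Base order: A dean suspected Jonas confirmed Ken admitted the auditor copied this archive.

4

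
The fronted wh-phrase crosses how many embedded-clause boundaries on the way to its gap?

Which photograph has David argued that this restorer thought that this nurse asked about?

2

"which photograph" is extracted from the PP object of "asked".
Boundaries crossed, outermost first: [that], [that] — 2 in total.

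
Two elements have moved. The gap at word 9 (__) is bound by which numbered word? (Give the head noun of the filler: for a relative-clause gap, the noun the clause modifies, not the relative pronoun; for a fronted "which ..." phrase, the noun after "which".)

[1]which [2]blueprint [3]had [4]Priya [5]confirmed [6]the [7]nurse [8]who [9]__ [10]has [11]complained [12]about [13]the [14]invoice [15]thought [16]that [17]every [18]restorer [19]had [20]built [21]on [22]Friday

The marked gap is inside the relative clause, the subject of "complained".
Its filler is the head noun "nurse" (via "who"), at word 7.
(The other dependency links word 2 to a gap after word 20.)

7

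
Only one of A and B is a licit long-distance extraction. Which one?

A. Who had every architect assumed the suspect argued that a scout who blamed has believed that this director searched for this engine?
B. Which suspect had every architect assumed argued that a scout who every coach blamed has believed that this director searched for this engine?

In A, the wh-phrase is extracted from inside a complex-NP island (relative clause) (introduced by "who"), which blocks movement.
In B, the extraction path crosses only that-complement boundaries, which are transparent.
So B is grammatical.

B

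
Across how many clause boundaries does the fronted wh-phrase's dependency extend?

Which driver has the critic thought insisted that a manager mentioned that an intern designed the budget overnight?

1

"which driver" is extracted from the subject of "insisted".
Boundaries crossed, outermost first: [Ø] — 1 in total.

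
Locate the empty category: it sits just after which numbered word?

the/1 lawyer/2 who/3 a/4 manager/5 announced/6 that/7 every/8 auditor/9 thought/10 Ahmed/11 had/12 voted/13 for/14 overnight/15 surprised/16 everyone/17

The displaced element is "the lawyer" (word 2).
It is linked across 2 clause boundaries (that → Ø).
It functions as the object of the preposition "for" of "voted", so the gap sits immediately after word 14 ("for").
Base order: A manager announced that every auditor thought Ahmed had voted for the lawyer overnight.

14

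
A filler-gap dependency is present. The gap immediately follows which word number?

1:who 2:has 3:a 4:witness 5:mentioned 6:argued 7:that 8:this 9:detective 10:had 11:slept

5

The displaced element is "who" (word 1).
It is linked across 1 clause boundary (Ø).
It functions as the subject of "argued", so the gap sits immediately after word 5 ("mentioned").
Base order: A witness has mentioned that who argued that this detective had slept.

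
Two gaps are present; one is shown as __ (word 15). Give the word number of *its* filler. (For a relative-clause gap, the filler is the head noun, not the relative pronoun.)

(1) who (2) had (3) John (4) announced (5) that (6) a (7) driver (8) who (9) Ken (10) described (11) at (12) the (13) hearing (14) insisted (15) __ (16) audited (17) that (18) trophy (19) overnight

The marked gap is the subject of "audited".
Its filler is the fronted wh-phrase "who", at word 1.
(The other dependency links word 7 to a gap after word 10.)

1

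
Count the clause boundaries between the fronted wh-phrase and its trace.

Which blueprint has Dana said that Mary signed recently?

"which blueprint" is extracted from the object of "signed".
Boundaries crossed, outermost first: [that] — 1 in total.

1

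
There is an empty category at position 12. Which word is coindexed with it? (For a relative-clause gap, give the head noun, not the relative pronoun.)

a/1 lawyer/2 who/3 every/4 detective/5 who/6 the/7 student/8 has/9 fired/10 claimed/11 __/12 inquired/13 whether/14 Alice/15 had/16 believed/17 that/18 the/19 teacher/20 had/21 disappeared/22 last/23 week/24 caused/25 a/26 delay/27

2

The gap at 12 is the subject of "inquired", inside a relative clause.
The relative pronoun is "who" (word 3); it is bound by the head noun immediately before it.
Its filler is the head noun "lawyer", at word 2.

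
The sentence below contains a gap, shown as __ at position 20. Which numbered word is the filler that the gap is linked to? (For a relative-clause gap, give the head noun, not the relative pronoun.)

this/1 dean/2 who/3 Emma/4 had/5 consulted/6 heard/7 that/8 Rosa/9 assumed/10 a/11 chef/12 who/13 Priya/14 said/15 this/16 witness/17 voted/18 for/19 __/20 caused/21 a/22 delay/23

The gap at 20 is the prepositional object of "voted", inside a relative clause.
The relative pronoun is "who" (word 13); it is bound by the head noun immediately before it.
Its filler is the head noun "chef", at word 12.

12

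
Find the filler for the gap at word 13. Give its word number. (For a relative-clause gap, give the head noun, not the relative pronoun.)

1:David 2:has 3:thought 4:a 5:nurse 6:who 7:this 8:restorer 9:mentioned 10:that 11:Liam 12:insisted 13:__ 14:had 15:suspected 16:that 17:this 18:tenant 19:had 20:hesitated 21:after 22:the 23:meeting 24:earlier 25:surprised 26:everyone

The gap at 13 is the subject of "suspected", inside a relative clause.
The relative pronoun is "who" (word 6); it is bound by the head noun immediately before it.
Its filler is the head noun "nurse", at word 5.

5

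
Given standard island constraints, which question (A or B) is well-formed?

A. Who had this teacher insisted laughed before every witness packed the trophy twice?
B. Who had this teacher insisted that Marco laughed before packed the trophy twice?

In B, the wh-phrase is extracted from inside an adjunct island (introduced by "before"), which blocks movement.
In A, the extraction path crosses only that-complement boundaries, which are transparent.
So A is grammatical.

A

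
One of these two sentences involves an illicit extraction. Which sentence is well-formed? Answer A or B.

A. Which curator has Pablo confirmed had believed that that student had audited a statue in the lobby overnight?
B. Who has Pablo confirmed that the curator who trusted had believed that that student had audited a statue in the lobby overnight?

In B, the wh-phrase is extracted from inside a complex-NP island (relative clause) (introduced by "who"), which blocks movement.
In A, the extraction path crosses only that-complement boundaries, which are transparent.
So A is grammatical.

A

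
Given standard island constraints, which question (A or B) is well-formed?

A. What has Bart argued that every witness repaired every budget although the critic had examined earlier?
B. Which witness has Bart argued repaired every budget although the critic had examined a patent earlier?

B

In A, the wh-phrase is extracted from inside an adjunct island (introduced by "although"), which blocks movement.
In B, the extraction path crosses only that-complement boundaries, which are transparent.
So B is grammatical.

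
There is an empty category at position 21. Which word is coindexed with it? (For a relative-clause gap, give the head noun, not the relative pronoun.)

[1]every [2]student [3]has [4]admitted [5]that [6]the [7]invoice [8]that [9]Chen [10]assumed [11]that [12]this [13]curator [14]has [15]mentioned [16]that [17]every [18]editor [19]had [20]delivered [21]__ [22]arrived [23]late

7

The gap at 21 is the object of "delivered", inside a relative clause.
The relative pronoun is "that" (word 8); it is bound by the head noun immediately before it.
Its filler is the head noun "invoice", at word 7.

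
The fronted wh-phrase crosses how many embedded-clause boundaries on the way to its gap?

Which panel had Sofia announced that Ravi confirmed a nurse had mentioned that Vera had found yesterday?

3

"which panel" is extracted from the object of "found".
Boundaries crossed, outermost first: [that], [Ø], [that] — 3 in total.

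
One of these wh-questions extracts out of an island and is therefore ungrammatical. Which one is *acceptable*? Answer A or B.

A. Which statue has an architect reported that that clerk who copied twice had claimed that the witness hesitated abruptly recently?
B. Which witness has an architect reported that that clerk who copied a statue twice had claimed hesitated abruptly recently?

In A, the wh-phrase is extracted from inside a complex-NP island (relative clause) (introduced by "who"), which blocks movement.
In B, the extraction path crosses only that-complement boundaries, which are transparent.
So B is grammatical.

B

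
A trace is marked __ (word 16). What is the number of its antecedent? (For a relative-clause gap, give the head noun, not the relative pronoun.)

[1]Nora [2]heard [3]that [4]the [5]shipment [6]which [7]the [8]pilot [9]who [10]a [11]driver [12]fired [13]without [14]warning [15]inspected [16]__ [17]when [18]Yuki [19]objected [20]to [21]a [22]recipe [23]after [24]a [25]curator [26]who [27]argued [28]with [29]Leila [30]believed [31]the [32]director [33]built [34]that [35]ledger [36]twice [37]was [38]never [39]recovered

The gap at 16 is the object of "inspected", inside a relative clause.
The relative pronoun is "which" (word 6); it is bound by the head noun immediately before it.
Its filler is the head noun "shipment", at word 5.

5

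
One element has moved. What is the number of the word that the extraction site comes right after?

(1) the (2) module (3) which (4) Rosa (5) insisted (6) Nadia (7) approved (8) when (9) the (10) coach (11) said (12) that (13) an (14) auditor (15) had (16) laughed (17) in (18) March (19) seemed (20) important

The displaced element is "the module" (word 2).
It is linked across 1 clause boundary (Ø).
It functions as the direct object of "approved", so the gap sits immediately after word 7 ("approved").
Base order: Rosa insisted Nadia approved the module when the coach said that an auditor had laughed in March.

7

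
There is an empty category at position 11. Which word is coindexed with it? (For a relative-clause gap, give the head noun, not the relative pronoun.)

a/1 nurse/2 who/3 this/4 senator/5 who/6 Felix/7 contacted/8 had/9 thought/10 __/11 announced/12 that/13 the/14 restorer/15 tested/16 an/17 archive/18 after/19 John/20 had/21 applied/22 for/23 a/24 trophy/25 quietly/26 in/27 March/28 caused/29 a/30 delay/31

The gap at 11 is the subject of "announced", inside a relative clause.
The relative pronoun is "who" (word 3); it is bound by the head noun immediately before it.
Its filler is the head noun "nurse", at word 2.

2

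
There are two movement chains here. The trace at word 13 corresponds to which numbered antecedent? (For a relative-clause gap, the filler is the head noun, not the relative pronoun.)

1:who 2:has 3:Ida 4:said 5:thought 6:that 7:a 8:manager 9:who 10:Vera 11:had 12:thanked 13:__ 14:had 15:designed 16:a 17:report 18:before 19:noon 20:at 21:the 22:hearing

8

The marked gap is inside the relative clause, the direct object of "thanked".
Its filler is the head noun "manager" (via "who"), at word 8.
(The other dependency links word 1 to a gap after word 4.)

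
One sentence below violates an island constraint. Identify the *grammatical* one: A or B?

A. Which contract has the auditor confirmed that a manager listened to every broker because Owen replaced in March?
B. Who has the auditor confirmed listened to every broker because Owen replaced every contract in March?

B

In A, the wh-phrase is extracted from inside an adjunct island (introduced by "because"), which blocks movement.
In B, the extraction path crosses only that-complement boundaries, which are transparent.
So B is grammatical.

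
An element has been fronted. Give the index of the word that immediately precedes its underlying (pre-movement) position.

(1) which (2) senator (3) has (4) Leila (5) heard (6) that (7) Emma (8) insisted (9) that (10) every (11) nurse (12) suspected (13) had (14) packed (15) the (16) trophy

The displaced element is "which senator" (word 2).
It is linked across 3 clause boundaries (that → that → Ø).
It functions as the subject of "packed", so the gap sits immediately after word 12 ("suspected").
Base order: Leila has heard that Emma insisted that every nurse suspected that which senator had packed the trophy.

12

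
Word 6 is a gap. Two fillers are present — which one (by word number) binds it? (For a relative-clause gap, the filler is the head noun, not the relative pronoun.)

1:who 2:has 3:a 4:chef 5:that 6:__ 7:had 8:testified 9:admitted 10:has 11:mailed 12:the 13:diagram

4

The marked gap is inside the relative clause, the subject of "testified".
Its filler is the head noun "chef" (via "that"), at word 4.
(The other dependency links word 1 to a gap after word 9.)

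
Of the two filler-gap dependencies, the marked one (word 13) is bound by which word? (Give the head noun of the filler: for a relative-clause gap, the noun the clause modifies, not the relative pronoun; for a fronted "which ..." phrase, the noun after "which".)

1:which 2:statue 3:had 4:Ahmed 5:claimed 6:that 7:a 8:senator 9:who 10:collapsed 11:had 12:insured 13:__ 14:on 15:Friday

2

The marked gap is the direct object of "insured".
Its filler is the fronted wh-phrase "which statue", at word 2.
(The other dependency links word 8 to a gap after word 9.)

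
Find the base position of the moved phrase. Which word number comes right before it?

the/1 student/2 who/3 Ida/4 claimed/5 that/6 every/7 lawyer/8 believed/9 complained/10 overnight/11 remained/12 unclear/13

The displaced element is "the student" (word 2).
It is linked across 2 clause boundaries (that → Ø).
It functions as the subject of "complained", so the gap sits immediately after word 9 ("believed").
Base order: Ida claimed that every lawyer believed that the student complained overnight.

9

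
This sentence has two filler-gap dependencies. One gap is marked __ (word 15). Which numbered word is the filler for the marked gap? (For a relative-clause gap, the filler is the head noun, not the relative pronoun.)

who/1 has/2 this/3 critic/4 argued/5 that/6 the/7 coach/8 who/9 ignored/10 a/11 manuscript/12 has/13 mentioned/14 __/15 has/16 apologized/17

1

The marked gap is the subject of "apologized".
Its filler is the fronted wh-phrase "who", at word 1.
(The other dependency links word 8 to a gap after word 9.)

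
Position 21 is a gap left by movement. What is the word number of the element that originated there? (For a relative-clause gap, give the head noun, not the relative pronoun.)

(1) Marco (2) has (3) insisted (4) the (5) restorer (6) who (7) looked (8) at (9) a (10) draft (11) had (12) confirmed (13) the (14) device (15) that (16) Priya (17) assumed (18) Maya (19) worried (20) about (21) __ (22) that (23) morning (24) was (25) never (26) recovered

The gap at 21 is the prepositional object of "worried", inside a relative clause.
The relative pronoun is "that" (word 15); it is bound by the head noun immediately before it.
Its filler is the head noun "device", at word 14.

14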